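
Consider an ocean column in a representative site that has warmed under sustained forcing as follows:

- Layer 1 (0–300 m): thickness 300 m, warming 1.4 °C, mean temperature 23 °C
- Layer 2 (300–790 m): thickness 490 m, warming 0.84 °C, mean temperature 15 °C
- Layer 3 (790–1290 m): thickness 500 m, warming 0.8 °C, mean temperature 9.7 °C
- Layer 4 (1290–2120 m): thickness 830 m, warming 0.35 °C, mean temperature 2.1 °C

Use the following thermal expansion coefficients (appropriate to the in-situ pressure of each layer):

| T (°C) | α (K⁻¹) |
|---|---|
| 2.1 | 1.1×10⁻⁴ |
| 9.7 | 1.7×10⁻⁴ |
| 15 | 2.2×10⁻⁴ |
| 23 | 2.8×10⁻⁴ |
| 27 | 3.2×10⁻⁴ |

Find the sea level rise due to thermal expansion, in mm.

Δh ≈ 308 mm

Layer 1 at 23 °C → α = 2.8×10⁻⁴ K⁻¹
Layer 2 at 15 °C → α = 2.2×10⁻⁴ K⁻¹
Layer 3 at 9.7 °C → α = 1.7×10⁻⁴ K⁻¹
Layer 4 at 2.1 °C → α = 1.1×10⁻⁴ K⁻¹
1.4 × 2.8×10⁻⁴ × 300 = 0.11760 m
Layer 2: 0.84 × 2.2×10⁻⁴ × 490 = 0.090552 m
Layer 3: 1.7×10⁻⁴ × 500 × 0.8 = 0.06800 m
1290–2120 m: 1.1×10⁻⁴ × 830 × 0.35 = 0.031955 m
Δh = 0.11760 + 0.090552 + 0.06800 + 0.031955 = 0.308107 m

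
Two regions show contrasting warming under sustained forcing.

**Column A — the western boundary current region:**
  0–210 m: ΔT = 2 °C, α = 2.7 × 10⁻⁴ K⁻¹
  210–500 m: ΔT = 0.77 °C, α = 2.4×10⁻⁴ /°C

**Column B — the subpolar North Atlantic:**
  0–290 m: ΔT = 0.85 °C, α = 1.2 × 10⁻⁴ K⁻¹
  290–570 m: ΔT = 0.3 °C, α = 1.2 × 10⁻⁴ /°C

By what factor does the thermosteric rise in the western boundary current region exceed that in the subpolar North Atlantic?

A Layer 1: 2 × 2.7×10⁻⁴ × 210 = 0.11340 m
A 290 × 0.77 × 2.4×10⁻⁴ = 0.053592 m
A total: 0.166992 m
B Layer 1: 1.2×10⁻⁴ × 290 × 0.85 = 0.02958 m
B Layer 2: 1.2×10⁻⁴ × 280 × 0.3 = 0.01008 m
B total: 0.03966 m
Ratio: 0.166992 / 0.03966 ≈ 4.211

4.2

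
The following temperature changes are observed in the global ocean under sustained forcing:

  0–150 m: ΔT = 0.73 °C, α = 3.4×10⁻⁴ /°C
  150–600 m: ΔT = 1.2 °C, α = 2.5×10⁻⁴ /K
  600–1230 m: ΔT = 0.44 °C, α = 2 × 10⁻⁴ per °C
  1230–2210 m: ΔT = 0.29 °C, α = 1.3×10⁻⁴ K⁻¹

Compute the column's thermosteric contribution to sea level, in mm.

265 mm of thermosteric rise

0–150 m: 150 × 3.4×10⁻⁴ × 0.73 = 0.03723 m
150–600 m: 1.2 × 2.5×10⁻⁴ × 450 = 0.13500 m
600–1230 m: 0.44 × 630 × 2×10⁻⁴ = 0.05544 m
Layer 4: 1.3×10⁻⁴ × 0.29 × 980 = 0.036946 m
Δh = 0.03723 + 0.13500 + 0.05544 + 0.036946 = 0.264616 m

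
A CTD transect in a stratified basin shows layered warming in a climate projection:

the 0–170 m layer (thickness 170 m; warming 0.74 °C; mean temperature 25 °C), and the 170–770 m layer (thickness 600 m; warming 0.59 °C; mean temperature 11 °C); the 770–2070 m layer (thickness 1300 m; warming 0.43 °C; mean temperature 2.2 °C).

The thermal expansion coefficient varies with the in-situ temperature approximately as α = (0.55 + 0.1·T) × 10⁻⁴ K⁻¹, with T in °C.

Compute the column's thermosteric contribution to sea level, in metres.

Layer 1: α = (0.55 + 0.1×25)×10⁻⁴ = 3.05×10⁻⁴ K⁻¹
Layer 2: α = (0.55 + 0.1×11)×10⁻⁴ = 1.65×10⁻⁴ K⁻¹
Layer 3: α = (0.55 + 0.1×2.2)×10⁻⁴ = 0.77×10⁻⁴ K⁻¹
3.05×10⁻⁴ × 170 × 0.74 = 0.038369 m
Layer 2: 0.59 × 1.65×10⁻⁴ × 600 = 0.05841 m
0.77×10⁻⁴ × 0.43 × 1300 = 0.043043 m
Δh = 0.038369 + 0.05841 + 0.043043 = 0.139822 m ≈ 0.140 m

about 0.140 m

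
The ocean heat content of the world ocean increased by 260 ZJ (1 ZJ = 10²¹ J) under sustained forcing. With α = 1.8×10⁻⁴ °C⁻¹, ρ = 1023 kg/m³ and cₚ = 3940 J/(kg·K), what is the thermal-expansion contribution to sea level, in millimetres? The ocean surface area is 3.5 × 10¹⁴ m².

Per unit area: Q = 260×10²¹ / (3.5×10¹⁴) ≈ 7.429×10⁸ J/m²
Δh = αQ/(ρcₚ) = 1.8×10⁻⁴ × 7.429×10⁸ / (1023 × 3940) ≈ 0.033177 m

Δh = 33.2 mm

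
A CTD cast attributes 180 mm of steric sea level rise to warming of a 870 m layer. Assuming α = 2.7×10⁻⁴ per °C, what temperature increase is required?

ΔT = Δh/(αH) = 0.18 / (2.7×10⁻⁴ × 870) ≈ 0.7663 K

ΔT ≈ 0.766 K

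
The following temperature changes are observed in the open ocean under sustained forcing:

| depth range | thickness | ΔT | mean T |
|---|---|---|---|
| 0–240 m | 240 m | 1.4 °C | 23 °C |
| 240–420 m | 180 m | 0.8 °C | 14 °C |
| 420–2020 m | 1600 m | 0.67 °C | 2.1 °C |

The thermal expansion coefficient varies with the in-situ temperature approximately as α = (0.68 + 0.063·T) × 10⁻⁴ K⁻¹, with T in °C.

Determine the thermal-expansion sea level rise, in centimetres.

Δh = 18.1 cm

Layer 1: α = (0.68 + 0.063×23)×10⁻⁴ = 2.129×10⁻⁴ K⁻¹
Layer 2: α = (0.68 + 0.063×14)×10⁻⁴ = 1.562×10⁻⁴ K⁻¹
Layer 3: α = (0.68 + 0.063×2.1)×10⁻⁴ = 0.8123×10⁻⁴ K⁻¹
1.4 × 240 × 2.129×10⁻⁴ = 0.0715344 m
180 × 0.8 × 1.562×10⁻⁴ = 0.0224928 m
420–2020 m: 0.67 × 0.8123×10⁻⁴ × 1600 = 0.08707856 m
Δh = 0.0715344 + 0.0224928 + 0.08707856 = 0.18110576 m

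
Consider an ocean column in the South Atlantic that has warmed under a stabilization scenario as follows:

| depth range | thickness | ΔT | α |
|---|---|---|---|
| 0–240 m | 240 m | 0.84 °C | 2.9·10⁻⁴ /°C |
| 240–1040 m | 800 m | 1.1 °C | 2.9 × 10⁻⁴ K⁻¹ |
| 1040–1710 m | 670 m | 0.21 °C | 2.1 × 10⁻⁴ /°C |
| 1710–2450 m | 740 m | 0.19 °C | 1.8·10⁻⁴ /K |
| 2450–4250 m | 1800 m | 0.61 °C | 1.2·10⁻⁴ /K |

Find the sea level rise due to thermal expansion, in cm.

Layer 1: 0.84 × 2.9×10⁻⁴ × 240 = 0.058464 m
2.9×10⁻⁴ × 800 × 1.1 = 0.25520 m
1040–1710 m: 670 × 0.21 × 2.1×10⁻⁴ = 0.029547 m
Layer 4: 0.19 × 740 × 1.8×10⁻⁴ = 0.025308 m
Layer 5: 1.2×10⁻⁴ × 1800 × 0.61 = 0.13176 m
Δh = 0.058464 + 0.25520 + 0.029547 + 0.025308 + 0.13176 = 0.500279 m

Δh ≈ 50.0 cm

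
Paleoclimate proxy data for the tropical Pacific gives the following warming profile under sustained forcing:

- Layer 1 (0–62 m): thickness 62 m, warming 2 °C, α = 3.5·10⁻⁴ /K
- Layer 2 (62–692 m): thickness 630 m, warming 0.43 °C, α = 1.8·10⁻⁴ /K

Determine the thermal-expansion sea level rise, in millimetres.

Δh = 92.2 mm

3.5×10⁻⁴ × 2 × 62 = 0.04340 m
Layer 2: 0.43 × 1.8×10⁻⁴ × 630 = 0.048762 m
Δh = 0.04340 + 0.048762 = 0.092162 m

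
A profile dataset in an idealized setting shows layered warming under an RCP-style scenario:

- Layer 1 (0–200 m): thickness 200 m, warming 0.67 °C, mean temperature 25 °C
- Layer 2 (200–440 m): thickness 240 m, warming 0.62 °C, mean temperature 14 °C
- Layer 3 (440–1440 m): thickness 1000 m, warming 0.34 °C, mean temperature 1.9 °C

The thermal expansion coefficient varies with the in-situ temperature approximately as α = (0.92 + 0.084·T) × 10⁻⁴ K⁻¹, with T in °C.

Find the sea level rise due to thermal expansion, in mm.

Δh = 108 mm

Layer 1: α = (0.92 + 0.084×25)×10⁻⁴ = 3.02×10⁻⁴ K⁻¹
Layer 2: α = (0.92 + 0.084×14)×10⁻⁴ = 2.096×10⁻⁴ K⁻¹
Layer 3: α = (0.92 + 0.084×1.9)×10⁻⁴ = 1.0796×10⁻⁴ K⁻¹
3.02×10⁻⁴ × 0.67 × 200 = 0.040468 m
200–440 m: 2.096×10⁻⁴ × 240 × 0.62 = 0.03118848 m
0.34 × 1.0796×10⁻⁴ × 1000 = 0.0367064 m
Δh = 0.040468 + 0.03118848 + 0.0367064 = 0.10836288 m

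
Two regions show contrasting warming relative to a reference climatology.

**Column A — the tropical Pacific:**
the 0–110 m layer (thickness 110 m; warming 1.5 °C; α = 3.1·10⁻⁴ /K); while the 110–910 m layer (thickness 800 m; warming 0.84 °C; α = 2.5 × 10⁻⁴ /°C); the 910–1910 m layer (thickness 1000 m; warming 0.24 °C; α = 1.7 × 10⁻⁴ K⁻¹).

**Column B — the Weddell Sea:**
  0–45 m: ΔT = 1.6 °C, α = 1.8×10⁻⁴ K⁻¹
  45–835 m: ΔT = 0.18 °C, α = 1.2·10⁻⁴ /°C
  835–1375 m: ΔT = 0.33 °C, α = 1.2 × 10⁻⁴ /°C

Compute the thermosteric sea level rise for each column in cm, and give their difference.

A: 26 cm; B: 5.1 cm; difference 21 cm

A 0–110 m: 1.5 × 110 × 3.1×10⁻⁴ = 0.05115 m
A 0.84 × 800 × 2.5×10⁻⁴ = 0.16800 m
A Layer 3: 1.7×10⁻⁴ × 1000 × 0.24 = 0.04080 m
A total: 0.25995 m
B Layer 1: 45 × 1.8×10⁻⁴ × 1.6 = 0.01296 m
B Layer 2: 1.2×10⁻⁴ × 790 × 0.18 = 0.017064 m
B 1.2×10⁻⁴ × 0.33 × 540 = 0.021384 m
B total: 0.051408 m
Difference: 0.25995 − 0.051408 = 0.208542 m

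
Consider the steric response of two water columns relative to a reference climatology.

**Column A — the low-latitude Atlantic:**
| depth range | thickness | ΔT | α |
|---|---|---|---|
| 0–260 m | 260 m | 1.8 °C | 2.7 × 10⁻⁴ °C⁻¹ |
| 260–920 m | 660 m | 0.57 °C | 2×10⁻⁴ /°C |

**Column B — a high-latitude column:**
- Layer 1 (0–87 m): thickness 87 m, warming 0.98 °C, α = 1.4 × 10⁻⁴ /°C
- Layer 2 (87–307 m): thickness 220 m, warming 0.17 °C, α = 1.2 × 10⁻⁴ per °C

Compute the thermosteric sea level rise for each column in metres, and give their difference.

A: 0.202 m; B: 0.0164 m; difference 0.185 m

A Layer 1: 1.8 × 260 × 2.7×10⁻⁴ = 0.12636 m
A 260–920 m: 660 × 0.57 × 2×10⁻⁴ = 0.07524 m
A total: 0.20160 m
B 0–87 m: 1.4×10⁻⁴ × 0.98 × 87 = 0.0119364 m
B 87–307 m: 0.17 × 220 × 1.2×10⁻⁴ = 0.004488 m
B total: 0.0164244 m
Difference: 0.20160 − 0.0164244 = 0.1851756 m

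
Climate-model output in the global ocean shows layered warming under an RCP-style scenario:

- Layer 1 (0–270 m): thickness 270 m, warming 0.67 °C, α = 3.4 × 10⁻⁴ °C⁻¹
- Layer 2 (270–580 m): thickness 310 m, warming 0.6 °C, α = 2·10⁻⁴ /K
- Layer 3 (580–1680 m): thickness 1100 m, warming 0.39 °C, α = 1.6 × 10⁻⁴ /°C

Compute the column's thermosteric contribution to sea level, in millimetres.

Layer 1: 3.4×10⁻⁴ × 0.67 × 270 = 0.061506 m
Layer 2: 0.6 × 310 × 2×10⁻⁴ = 0.03720 m
580–1680 m: 1100 × 1.6×10⁻⁴ × 0.39 = 0.06864 m
Δh = 0.061506 + 0.03720 + 0.06864 = 0.167346 m

Δh ≈ 167 mm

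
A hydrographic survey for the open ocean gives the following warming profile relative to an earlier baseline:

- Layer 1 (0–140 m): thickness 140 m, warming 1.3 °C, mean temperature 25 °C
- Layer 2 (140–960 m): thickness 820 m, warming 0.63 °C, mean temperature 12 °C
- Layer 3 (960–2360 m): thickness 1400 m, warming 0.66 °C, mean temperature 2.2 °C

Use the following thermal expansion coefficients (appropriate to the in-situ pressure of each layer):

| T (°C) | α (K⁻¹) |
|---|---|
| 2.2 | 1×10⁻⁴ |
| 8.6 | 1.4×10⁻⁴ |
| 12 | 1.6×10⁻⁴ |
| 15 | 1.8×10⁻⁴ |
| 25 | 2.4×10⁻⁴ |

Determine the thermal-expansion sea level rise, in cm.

21.9 cm

Layer 1 at 25 °C → α = 2.4×10⁻⁴ K⁻¹
Layer 2 at 12 °C → α = 1.6×10⁻⁴ K⁻¹
Layer 3 at 2.2 °C → α = 1×10⁻⁴ K⁻¹
140 × 1.3 × 2.4×10⁻⁴ = 0.04368 m
Layer 2: 1.6×10⁻⁴ × 820 × 0.63 = 0.082656 m
Layer 3: 0.66 × 1400 × 1×10⁻⁴ = 0.09240 m
Δh = 0.04368 + 0.082656 + 0.09240 = 0.218736 m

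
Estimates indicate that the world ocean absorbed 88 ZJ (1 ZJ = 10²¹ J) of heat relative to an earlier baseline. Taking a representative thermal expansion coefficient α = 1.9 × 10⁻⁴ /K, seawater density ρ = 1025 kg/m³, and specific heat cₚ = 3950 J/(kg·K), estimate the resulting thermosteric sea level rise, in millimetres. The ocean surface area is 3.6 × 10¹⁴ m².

Per unit area: Q = 88×10²¹ / (3.6×10¹⁴) ≈ 2.444×10⁸ J/m²
Δh = αQ/(ρcₚ) = 1.9×10⁻⁴ × 2.444×10⁸ / (1025 × 3950) ≈ 0.011469 m

11.5 mm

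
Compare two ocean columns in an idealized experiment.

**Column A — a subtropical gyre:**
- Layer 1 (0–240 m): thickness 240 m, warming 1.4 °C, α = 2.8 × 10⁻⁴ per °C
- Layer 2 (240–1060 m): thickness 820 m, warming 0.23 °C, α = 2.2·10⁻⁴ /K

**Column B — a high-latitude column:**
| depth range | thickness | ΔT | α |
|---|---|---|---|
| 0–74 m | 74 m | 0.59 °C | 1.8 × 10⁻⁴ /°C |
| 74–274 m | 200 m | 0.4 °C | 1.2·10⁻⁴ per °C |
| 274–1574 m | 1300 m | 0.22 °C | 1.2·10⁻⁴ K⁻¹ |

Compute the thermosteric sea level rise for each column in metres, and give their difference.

A 240 × 2.8×10⁻⁴ × 1.4 = 0.09408 m
A Layer 2: 820 × 2.2×10⁻⁴ × 0.23 = 0.041492 m
A total: 0.135572 m
B 0–74 m: 1.8×10⁻⁴ × 74 × 0.59 = 0.0078588 m
B Layer 2: 0.4 × 1.2×10⁻⁴ × 200 = 0.00960 m
B 274–1574 m: 0.22 × 1.2×10⁻⁴ × 1300 = 0.03432 m
B total: 0.0517788 m
Difference: 0.135572 − 0.0517788 = 0.0837932 m

A: 0.14 m; B: 0.052 m; difference 0.084 m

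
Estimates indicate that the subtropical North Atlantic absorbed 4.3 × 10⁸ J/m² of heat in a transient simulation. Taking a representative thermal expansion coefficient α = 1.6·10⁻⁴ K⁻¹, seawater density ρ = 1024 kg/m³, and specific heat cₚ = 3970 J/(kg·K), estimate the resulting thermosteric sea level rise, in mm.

Δh = 17 mm

Δh = αQ/(ρcₚ) = 1.6×10⁻⁴ × 4.3×10⁸ / (1024 × 3970) ≈ 0.016924 m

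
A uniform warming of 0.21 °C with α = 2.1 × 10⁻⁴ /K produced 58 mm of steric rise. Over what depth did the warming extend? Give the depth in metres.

H = Δh/(αΔT) = 0.058 / (2.1×10⁻⁴ × 0.21) ≈ 1315 m

H ≈ 1300 m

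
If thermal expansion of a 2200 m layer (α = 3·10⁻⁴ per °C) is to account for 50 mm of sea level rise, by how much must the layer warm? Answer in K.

ΔT = Δh/(αH) = 0.05 / (3×10⁻⁴ × 2200) ≈ 0.07576 K

ΔT ≈ 0.0758 K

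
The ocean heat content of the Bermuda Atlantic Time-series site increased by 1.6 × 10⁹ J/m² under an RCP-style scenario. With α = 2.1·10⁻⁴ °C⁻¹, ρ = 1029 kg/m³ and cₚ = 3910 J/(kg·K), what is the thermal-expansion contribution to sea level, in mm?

Δh = αQ/(ρcₚ) = 2.1×10⁻⁴ × 1.6×10⁹ / (1029 × 3910) ≈ 0.083512 m

Δh ≈ 83.5 mm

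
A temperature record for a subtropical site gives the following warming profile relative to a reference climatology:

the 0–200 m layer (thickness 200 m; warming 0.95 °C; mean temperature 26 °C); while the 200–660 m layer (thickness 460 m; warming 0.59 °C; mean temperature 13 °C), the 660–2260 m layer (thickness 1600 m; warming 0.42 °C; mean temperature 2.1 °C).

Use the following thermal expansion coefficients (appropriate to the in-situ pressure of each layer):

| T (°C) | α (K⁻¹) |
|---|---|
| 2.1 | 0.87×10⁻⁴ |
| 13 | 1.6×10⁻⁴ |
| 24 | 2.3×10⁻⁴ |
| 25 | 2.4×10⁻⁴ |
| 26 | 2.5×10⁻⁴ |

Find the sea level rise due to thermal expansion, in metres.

Layer 1 at 26 °C → α = 2.5×10⁻⁴ K⁻¹
Layer 2 at 13 °C → α = 1.6×10⁻⁴ K⁻¹
Layer 3 at 2.1 °C → α = 0.87×10⁻⁴ K⁻¹
Layer 1: 200 × 0.95 × 2.5×10⁻⁴ = 0.04750 m
200–660 m: 460 × 1.6×10⁻⁴ × 0.59 = 0.043424 m
Layer 3: 0.42 × 0.87×10⁻⁴ × 1600 = 0.058464 m
Δh = 0.04750 + 0.043424 + 0.058464 = 0.149388 m

Δh = 0.15 m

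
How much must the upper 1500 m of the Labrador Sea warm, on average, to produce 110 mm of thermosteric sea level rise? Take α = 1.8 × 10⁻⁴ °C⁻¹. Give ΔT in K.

ΔT = Δh/(αH) = 0.11 / (1.8×10⁻⁴ × 1500) ≈ 0.4074 K

about 0.407 K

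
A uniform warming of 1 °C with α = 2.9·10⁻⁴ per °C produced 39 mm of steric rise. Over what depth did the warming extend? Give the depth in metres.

H = Δh/(αΔT) = 0.039 / (2.9×10⁻⁴ × 1) ≈ 134.5 m

H ≈ 130 m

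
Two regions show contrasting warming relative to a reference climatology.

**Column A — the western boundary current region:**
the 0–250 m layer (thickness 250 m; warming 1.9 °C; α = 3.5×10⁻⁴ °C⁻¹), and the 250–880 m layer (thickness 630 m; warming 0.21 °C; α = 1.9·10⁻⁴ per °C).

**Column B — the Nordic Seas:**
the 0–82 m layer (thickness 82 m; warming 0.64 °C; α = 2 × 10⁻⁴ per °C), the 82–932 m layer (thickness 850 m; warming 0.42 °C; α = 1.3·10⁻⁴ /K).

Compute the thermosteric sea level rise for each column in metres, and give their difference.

A 250 × 1.9 × 3.5×10⁻⁴ = 0.16625 m
A 0.21 × 630 × 1.9×10⁻⁴ = 0.025137 m
A total: 0.191387 m
B Layer 1: 82 × 0.64 × 2×10⁻⁴ = 0.010496 m
B 1.3×10⁻⁴ × 850 × 0.42 = 0.04641 m
B total: 0.056906 m
Difference: 0.191387 − 0.056906 = 0.134481 m

Δh_A ≈ 0.191 m, Δh_B ≈ 0.0569 m; difference ≈ 0.134 m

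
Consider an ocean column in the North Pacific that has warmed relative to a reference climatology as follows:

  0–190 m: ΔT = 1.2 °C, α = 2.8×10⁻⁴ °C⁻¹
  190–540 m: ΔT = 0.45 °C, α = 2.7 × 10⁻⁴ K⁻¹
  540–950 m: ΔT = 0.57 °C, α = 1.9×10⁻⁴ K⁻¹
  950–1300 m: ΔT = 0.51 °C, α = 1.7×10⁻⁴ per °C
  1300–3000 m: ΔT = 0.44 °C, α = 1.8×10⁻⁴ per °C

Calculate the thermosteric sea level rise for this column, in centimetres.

Δh ≈ 31.6 cm

0–190 m: 1.2 × 190 × 2.8×10⁻⁴ = 0.06384 m
Layer 2: 2.7×10⁻⁴ × 0.45 × 350 = 0.042525 m
Layer 3: 1.9×10⁻⁴ × 0.57 × 410 = 0.044403 m
1.7×10⁻⁴ × 0.51 × 350 = 0.030345 m
1300–3000 m: 1700 × 0.44 × 1.8×10⁻⁴ = 0.13464 m
Δh = 0.06384 + 0.042525 + 0.044403 + 0.030345 + 0.13464 = 0.315753 m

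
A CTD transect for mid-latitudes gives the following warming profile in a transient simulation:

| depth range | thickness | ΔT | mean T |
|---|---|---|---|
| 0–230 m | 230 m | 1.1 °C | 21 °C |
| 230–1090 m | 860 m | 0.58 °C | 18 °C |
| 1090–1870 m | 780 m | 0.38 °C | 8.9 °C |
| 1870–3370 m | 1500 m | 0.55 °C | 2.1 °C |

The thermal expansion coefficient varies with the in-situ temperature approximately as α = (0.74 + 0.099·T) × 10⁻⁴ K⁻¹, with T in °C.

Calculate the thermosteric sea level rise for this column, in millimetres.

Layer 1: α = (0.74 + 0.099×21)×10⁻⁴ = 2.819×10⁻⁴ K⁻¹
Layer 2: α = (0.74 + 0.099×18)×10⁻⁴ = 2.522×10⁻⁴ K⁻¹
Layer 3: α = (0.74 + 0.099×8.9)×10⁻⁴ = 1.6211×10⁻⁴ K⁻¹
Layer 4: α = (0.74 + 0.099×2.1)×10⁻⁴ = 0.9479×10⁻⁴ K⁻¹
1.1 × 2.819×10⁻⁴ × 230 = 0.0713207 m
Layer 2: 2.522×10⁻⁴ × 860 × 0.58 = 0.12579736 m
1.6211×10⁻⁴ × 0.38 × 780 = 0.048049404 m
1870–3370 m: 0.55 × 1500 × 0.9479×10⁻⁴ = 0.07820175 m
Δh = 0.0713207 + 0.12579736 + 0.048049404 + 0.07820175 = 0.323369214 m ≈ 320 mm

320 mm of thermosteric rise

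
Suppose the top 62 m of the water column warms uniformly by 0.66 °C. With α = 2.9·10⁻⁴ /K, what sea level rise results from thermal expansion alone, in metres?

about 0.0119 m

Δh = αΔT·H = 2.9×10⁻⁴ × 0.66 × 62 = 0.0118668 m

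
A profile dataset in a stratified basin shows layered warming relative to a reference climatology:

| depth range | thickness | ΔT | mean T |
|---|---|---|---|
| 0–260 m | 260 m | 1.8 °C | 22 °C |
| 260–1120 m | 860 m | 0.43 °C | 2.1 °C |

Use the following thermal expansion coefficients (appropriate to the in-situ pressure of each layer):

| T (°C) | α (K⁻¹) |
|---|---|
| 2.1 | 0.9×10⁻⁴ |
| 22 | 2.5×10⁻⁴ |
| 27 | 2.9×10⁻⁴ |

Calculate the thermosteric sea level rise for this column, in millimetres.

150 mm

Layer 1 at 22 °C → α = 2.5×10⁻⁴ K⁻¹
Layer 2 at 2.1 °C → α = 0.9×10⁻⁴ K⁻¹
Layer 1: 1.8 × 260 × 2.5×10⁻⁴ = 0.11700 m
Layer 2: 860 × 0.43 × 0.9×10⁻⁴ = 0.033282 m
Δh = 0.11700 + 0.033282 = 0.150282 m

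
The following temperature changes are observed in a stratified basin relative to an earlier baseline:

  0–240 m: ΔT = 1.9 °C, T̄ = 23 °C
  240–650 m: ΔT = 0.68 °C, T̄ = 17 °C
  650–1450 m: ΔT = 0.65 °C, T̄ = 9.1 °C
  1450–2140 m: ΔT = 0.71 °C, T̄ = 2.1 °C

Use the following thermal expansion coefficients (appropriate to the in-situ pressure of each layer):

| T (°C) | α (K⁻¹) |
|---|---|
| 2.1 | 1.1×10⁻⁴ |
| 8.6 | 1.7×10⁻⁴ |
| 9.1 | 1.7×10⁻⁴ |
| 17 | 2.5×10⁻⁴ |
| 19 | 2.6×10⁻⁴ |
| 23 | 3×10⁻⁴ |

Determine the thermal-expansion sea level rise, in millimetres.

Layer 1 at 23 °C → α = 3×10⁻⁴ K⁻¹
Layer 2 at 17 °C → α = 2.5×10⁻⁴ K⁻¹
Layer 3 at 9.1 °C → α = 1.7×10⁻⁴ K⁻¹
Layer 4 at 2.1 °C → α = 1.1×10⁻⁴ K⁻¹
Layer 1: 3×10⁻⁴ × 1.9 × 240 = 0.13680 m
410 × 2.5×10⁻⁴ × 0.68 = 0.06970 m
650–1450 m: 1.7×10⁻⁴ × 0.65 × 800 = 0.08840 m
Layer 4: 0.71 × 1.1×10⁻⁴ × 690 = 0.053889 m
Δh = 0.13680 + 0.06970 + 0.08840 + 0.053889 = 0.348789 m ≈ 350 mm

Δh = 350 mm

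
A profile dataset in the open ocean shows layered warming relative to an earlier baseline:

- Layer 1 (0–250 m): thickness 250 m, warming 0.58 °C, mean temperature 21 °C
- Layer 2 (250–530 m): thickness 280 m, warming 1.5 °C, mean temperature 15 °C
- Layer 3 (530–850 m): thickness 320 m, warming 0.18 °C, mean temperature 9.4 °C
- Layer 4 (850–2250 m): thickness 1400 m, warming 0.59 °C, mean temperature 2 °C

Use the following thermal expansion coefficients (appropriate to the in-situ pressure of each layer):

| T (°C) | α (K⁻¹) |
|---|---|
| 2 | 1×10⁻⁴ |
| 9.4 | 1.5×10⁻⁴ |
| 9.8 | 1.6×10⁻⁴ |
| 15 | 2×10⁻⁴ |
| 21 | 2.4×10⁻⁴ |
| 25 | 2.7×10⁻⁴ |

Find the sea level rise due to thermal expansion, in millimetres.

Layer 1 at 21 °C → α = 2.4×10⁻⁴ K⁻¹
Layer 2 at 15 °C → α = 2×10⁻⁴ K⁻¹
Layer 3 at 9.4 °C → α = 1.5×10⁻⁴ K⁻¹
Layer 4 at 2 °C → α = 1×10⁻⁴ K⁻¹
Layer 1: 2.4×10⁻⁴ × 250 × 0.58 = 0.03480 m
Layer 2: 2×10⁻⁴ × 280 × 1.5 = 0.08400 m
0.18 × 320 × 1.5×10⁻⁴ = 0.00864 m
1400 × 0.59 × 1×10⁻⁴ = 0.08260 m
Δh = 0.03480 + 0.08400 + 0.00864 + 0.08260 = 0.21004 m

210 mm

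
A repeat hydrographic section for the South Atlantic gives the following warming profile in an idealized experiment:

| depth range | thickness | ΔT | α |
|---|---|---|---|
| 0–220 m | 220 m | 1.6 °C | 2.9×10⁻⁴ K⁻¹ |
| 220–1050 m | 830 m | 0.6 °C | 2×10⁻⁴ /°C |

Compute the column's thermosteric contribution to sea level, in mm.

Δh ≈ 200 mm

2.9×10⁻⁴ × 1.6 × 220 = 0.10208 m
2×10⁻⁴ × 830 × 0.6 = 0.09960 m
Δh = 0.10208 + 0.09960 = 0.20168 m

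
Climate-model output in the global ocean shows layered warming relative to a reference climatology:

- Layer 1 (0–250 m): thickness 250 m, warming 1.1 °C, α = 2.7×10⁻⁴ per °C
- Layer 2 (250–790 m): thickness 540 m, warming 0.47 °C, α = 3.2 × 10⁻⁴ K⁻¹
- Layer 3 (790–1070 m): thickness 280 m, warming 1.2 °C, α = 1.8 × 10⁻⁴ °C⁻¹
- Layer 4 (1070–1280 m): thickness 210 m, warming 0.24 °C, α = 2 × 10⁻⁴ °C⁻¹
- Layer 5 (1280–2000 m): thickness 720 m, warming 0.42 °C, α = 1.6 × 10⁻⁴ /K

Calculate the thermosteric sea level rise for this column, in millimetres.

about 270 mm

0–250 m: 1.1 × 250 × 2.7×10⁻⁴ = 0.07425 m
540 × 3.2×10⁻⁴ × 0.47 = 0.081216 m
Layer 3: 1.8×10⁻⁴ × 280 × 1.2 = 0.06048 m
Layer 4: 210 × 0.24 × 2×10⁻⁴ = 0.01008 m
Layer 5: 720 × 1.6×10⁻⁴ × 0.42 = 0.048384 m
Δh = 0.07425 + 0.081216 + 0.06048 + 0.01008 + 0.048384 = 0.27441 m ≈ 270 mm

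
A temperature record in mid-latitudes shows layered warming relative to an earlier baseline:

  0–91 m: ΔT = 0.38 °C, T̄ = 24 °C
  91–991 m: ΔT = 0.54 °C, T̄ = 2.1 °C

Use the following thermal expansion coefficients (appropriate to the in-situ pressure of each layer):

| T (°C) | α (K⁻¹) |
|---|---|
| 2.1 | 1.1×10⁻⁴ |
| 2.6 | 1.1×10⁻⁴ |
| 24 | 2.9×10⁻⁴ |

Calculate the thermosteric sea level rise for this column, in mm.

63.5 mm

Layer 1 at 24 °C → α = 2.9×10⁻⁴ K⁻¹
Layer 2 at 2.1 °C → α = 1.1×10⁻⁴ K⁻¹
Layer 1: 2.9×10⁻⁴ × 91 × 0.38 = 0.0100282 m
Layer 2: 1.1×10⁻⁴ × 900 × 0.54 = 0.05346 m
Δh = 0.0100282 + 0.05346 = 0.0634882 m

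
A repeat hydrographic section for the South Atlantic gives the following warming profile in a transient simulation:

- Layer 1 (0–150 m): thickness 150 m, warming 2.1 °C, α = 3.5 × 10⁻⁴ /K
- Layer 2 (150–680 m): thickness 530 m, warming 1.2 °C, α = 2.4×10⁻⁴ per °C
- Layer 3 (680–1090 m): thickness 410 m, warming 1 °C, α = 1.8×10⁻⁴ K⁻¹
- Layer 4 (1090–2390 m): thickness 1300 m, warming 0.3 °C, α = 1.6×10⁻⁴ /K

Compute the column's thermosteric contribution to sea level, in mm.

Δh = 399 mm

Layer 1: 150 × 3.5×10⁻⁴ × 2.1 = 0.11025 m
150–680 m: 1.2 × 530 × 2.4×10⁻⁴ = 0.15264 m
410 × 1 × 1.8×10⁻⁴ = 0.07380 m
1090–2390 m: 0.3 × 1.6×10⁻⁴ × 1300 = 0.06240 m
Δh = 0.11025 + 0.15264 + 0.07380 + 0.06240 = 0.39909 m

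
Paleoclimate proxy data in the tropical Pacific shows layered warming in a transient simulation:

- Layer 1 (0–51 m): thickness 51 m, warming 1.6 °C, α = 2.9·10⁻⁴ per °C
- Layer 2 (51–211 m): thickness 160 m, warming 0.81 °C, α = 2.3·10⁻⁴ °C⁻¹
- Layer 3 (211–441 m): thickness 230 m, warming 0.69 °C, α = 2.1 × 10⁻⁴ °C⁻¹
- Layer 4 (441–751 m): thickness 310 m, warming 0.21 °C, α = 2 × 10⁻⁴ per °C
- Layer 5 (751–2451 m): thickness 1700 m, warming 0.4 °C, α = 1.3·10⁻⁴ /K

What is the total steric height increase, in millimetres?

Δh ≈ 188 mm

Layer 1: 51 × 2.9×10⁻⁴ × 1.6 = 0.023664 m
Layer 2: 160 × 0.81 × 2.3×10⁻⁴ = 0.029808 m
211–441 m: 0.69 × 230 × 2.1×10⁻⁴ = 0.033327 m
310 × 0.21 × 2×10⁻⁴ = 0.01302 m
Layer 5: 0.4 × 1700 × 1.3×10⁻⁴ = 0.08840 m
Δh = 0.023664 + 0.029808 + 0.033327 + 0.01302 + 0.08840 = 0.188219 m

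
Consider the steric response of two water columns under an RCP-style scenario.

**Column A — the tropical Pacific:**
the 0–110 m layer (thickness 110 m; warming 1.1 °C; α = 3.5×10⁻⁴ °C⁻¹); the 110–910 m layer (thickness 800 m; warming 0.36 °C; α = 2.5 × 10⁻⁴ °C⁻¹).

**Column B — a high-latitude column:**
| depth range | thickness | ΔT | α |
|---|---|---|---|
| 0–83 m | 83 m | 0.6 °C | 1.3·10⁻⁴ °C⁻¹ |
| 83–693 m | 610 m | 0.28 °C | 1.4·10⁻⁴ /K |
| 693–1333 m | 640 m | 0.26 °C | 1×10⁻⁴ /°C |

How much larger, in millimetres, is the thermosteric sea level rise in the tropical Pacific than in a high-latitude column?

67 mm larger

A 3.5×10⁻⁴ × 1.1 × 110 = 0.04235 m
A 2.5×10⁻⁴ × 0.36 × 800 = 0.07200 m
A total: 0.11435 m
B Layer 1: 1.3×10⁻⁴ × 0.6 × 83 = 0.006474 m
B 1.4×10⁻⁴ × 610 × 0.28 = 0.023912 m
B 693–1333 m: 0.26 × 640 × 1×10⁻⁴ = 0.01664 m
B total: 0.047026 m
Difference: 0.11435 − 0.047026 = 0.067324 m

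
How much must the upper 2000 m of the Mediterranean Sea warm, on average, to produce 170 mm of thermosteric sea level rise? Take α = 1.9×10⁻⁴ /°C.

about 0.45 K

ΔT = Δh/(αH) = 0.17 / (1.9×10⁻⁴ × 2000) ≈ 0.4474 K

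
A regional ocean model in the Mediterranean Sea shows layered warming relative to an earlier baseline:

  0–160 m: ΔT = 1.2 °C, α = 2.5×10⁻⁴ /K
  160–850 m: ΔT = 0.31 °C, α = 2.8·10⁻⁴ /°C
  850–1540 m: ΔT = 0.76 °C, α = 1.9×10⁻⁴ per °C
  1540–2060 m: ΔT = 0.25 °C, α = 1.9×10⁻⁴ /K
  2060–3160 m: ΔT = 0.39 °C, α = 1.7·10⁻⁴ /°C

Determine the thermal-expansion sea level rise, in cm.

160 × 1.2 × 2.5×10⁻⁴ = 0.04800 m
Layer 2: 690 × 0.31 × 2.8×10⁻⁴ = 0.059892 m
690 × 1.9×10⁻⁴ × 0.76 = 0.099636 m
Layer 4: 0.25 × 1.9×10⁻⁴ × 520 = 0.02470 m
2060–3160 m: 0.39 × 1.7×10⁻⁴ × 1100 = 0.07293 m
Δh = 0.04800 + 0.059892 + 0.099636 + 0.02470 + 0.07293 = 0.305158 m

Δh ≈ 31 cm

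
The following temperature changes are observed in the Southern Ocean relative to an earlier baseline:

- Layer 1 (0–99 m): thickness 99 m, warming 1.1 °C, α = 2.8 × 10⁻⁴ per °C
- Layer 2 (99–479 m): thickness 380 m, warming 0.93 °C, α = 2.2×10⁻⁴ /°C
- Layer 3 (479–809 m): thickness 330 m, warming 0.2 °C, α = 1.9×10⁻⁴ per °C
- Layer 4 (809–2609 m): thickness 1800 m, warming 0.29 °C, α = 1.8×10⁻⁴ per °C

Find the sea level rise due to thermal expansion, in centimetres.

21 cm

Layer 1: 2.8×10⁻⁴ × 99 × 1.1 = 0.030492 m
380 × 2.2×10⁻⁴ × 0.93 = 0.077748 m
1.9×10⁻⁴ × 330 × 0.2 = 0.01254 m
0.29 × 1.8×10⁻⁴ × 1800 = 0.09396 m
Δh = 0.030492 + 0.077748 + 0.01254 + 0.09396 = 0.21474 m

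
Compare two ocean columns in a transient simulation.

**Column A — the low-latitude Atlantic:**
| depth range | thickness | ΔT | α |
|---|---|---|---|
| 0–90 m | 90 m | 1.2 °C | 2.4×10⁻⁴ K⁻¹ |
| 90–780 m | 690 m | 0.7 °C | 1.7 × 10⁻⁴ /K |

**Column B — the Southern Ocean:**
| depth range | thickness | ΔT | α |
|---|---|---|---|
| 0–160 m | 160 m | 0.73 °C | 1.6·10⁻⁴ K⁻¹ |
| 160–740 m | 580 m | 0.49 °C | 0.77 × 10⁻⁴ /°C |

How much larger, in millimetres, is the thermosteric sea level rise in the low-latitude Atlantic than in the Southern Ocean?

A Layer 1: 1.2 × 90 × 2.4×10⁻⁴ = 0.02592 m
A Layer 2: 690 × 1.7×10⁻⁴ × 0.7 = 0.08211 m
A total: 0.10803 m
B 1.6×10⁻⁴ × 160 × 0.73 = 0.018688 m
B Layer 2: 0.77×10⁻⁴ × 0.49 × 580 = 0.0218834 m
B total: 0.0405714 m
Difference: 0.10803 − 0.0405714 = 0.0674586 m

Δh_A − Δh_B ≈ 67.5 mm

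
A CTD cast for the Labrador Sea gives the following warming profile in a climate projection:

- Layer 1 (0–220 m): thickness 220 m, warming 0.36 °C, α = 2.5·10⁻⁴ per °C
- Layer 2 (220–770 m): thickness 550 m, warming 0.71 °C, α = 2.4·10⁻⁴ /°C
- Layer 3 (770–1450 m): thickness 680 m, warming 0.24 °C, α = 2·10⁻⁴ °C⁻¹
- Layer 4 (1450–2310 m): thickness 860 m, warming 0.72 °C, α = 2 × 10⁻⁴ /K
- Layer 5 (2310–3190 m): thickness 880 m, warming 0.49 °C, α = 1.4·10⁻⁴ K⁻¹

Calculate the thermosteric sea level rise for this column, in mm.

Layer 1: 2.5×10⁻⁴ × 220 × 0.36 = 0.01980 m
Layer 2: 550 × 2.4×10⁻⁴ × 0.71 = 0.09372 m
Layer 3: 2×10⁻⁴ × 0.24 × 680 = 0.03264 m
2×10⁻⁴ × 860 × 0.72 = 0.12384 m
Layer 5: 880 × 0.49 × 1.4×10⁻⁴ = 0.060368 m
Δh = 0.01980 + 0.09372 + 0.03264 + 0.12384 + 0.060368 = 0.330368 m ≈ 330 mm

330 mm of thermosteric rise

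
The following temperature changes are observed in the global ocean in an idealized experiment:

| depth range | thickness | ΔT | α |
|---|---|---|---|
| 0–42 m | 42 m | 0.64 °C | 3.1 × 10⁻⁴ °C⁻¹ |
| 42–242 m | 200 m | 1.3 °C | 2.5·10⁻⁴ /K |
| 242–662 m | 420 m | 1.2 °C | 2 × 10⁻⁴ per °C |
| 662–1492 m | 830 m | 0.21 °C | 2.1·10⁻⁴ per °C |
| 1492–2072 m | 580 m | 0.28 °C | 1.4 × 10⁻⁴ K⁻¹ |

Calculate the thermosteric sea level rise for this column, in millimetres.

0.64 × 42 × 3.1×10⁻⁴ = 0.0083328 m
Layer 2: 2.5×10⁻⁴ × 1.3 × 200 = 0.06500 m
242–662 m: 420 × 2×10⁻⁴ × 1.2 = 0.10080 m
0.21 × 830 × 2.1×10⁻⁴ = 0.036603 m
1492–2072 m: 0.28 × 580 × 1.4×10⁻⁴ = 0.022736 m
Δh = 0.0083328 + 0.06500 + 0.10080 + 0.036603 + 0.022736 = 0.2334718 m ≈ 233 mm

Δh = 233 mm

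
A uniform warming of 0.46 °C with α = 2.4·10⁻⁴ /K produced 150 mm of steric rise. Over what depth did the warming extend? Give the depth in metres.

H = Δh/(αΔT) = 0.15 / (2.4×10⁻⁴ × 0.46) ≈ 1359 m

H ≈ 1360 m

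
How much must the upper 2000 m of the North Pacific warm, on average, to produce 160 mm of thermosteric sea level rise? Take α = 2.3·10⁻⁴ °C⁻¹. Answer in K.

ΔT = Δh/(αH) = 0.16 / (2.3×10⁻⁴ × 2000) ≈ 0.3478 K

about 0.348 K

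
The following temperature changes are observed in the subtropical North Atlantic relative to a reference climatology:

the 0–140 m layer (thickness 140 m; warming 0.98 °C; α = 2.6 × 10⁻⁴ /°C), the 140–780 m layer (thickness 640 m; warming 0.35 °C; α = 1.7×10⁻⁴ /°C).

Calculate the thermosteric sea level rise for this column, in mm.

0–140 m: 2.6×10⁻⁴ × 140 × 0.98 = 0.035672 m
Layer 2: 0.35 × 1.7×10⁻⁴ × 640 = 0.03808 m
Δh = 0.035672 + 0.03808 = 0.073752 m

Δh = 74 mm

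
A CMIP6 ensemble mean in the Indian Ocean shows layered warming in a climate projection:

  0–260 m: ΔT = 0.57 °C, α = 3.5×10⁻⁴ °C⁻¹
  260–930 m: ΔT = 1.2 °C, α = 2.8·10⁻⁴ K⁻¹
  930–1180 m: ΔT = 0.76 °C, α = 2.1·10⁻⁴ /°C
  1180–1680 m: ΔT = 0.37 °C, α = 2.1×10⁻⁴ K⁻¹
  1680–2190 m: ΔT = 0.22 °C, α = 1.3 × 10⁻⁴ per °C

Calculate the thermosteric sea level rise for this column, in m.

0–260 m: 0.57 × 3.5×10⁻⁴ × 260 = 0.05187 m
Layer 2: 670 × 1.2 × 2.8×10⁻⁴ = 0.22512 m
930–1180 m: 250 × 2.1×10⁻⁴ × 0.76 = 0.03990 m
1180–1680 m: 500 × 2.1×10⁻⁴ × 0.37 = 0.03885 m
0.22 × 510 × 1.3×10⁻⁴ = 0.014586 m
Δh = 0.05187 + 0.22512 + 0.03990 + 0.03885 + 0.014586 = 0.370326 m

Δh = 0.37 m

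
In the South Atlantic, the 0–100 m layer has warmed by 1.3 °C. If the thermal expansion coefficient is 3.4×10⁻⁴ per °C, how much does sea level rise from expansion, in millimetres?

Δh = αΔT·H = 3.4×10⁻⁴ × 1.3 × 100 = 0.04420 m

44 mm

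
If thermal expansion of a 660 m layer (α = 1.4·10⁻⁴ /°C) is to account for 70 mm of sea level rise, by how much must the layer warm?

about 0.758 °C

ΔT = Δh/(αH) = 0.07 / (1.4×10⁻⁴ × 660) ≈ 0.7576 °C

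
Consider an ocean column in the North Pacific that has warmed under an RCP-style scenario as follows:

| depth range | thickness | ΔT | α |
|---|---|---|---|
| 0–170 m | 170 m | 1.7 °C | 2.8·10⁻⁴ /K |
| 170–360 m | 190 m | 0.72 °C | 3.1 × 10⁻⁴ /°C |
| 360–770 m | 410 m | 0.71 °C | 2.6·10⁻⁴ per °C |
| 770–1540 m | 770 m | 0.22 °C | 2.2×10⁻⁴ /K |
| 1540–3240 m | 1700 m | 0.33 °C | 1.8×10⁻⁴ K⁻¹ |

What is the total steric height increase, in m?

Δh ≈ 0.337 m

Layer 1: 1.7 × 2.8×10⁻⁴ × 170 = 0.08092 m
Layer 2: 3.1×10⁻⁴ × 190 × 0.72 = 0.042408 m
0.71 × 2.6×10⁻⁴ × 410 = 0.075686 m
0.22 × 2.2×10⁻⁴ × 770 = 0.037268 m
1540–3240 m: 1.8×10⁻⁴ × 0.33 × 1700 = 0.10098 m
Δh = 0.08092 + 0.042408 + 0.075686 + 0.037268 + 0.10098 = 0.337262 m ≈ 0.337 m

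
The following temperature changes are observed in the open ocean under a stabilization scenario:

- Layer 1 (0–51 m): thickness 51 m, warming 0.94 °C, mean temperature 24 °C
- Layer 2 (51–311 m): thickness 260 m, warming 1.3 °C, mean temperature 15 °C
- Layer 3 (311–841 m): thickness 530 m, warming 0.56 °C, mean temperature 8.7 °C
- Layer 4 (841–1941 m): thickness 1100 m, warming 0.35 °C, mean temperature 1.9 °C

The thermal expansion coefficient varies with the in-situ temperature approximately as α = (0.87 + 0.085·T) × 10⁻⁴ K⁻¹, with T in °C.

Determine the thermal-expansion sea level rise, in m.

Layer 1: α = (0.87 + 0.085×24)×10⁻⁴ = 2.91×10⁻⁴ K⁻¹
Layer 2: α = (0.87 + 0.085×15)×10⁻⁴ = 2.145×10⁻⁴ K⁻¹
Layer 3: α = (0.87 + 0.085×8.7)×10⁻⁴ = 1.6095×10⁻⁴ K⁻¹
Layer 4: α = (0.87 + 0.085×1.9)×10⁻⁴ = 1.0315×10⁻⁴ K⁻¹
0–51 m: 51 × 0.94 × 2.91×10⁻⁴ = 0.01395054 m
1.3 × 260 × 2.145×10⁻⁴ = 0.072501 m
311–841 m: 530 × 1.6095×10⁻⁴ × 0.56 = 0.04776996 m
1100 × 1.0315×10⁻⁴ × 0.35 = 0.03971275 m
Δh = 0.01395054 + 0.072501 + 0.04776996 + 0.03971275 = 0.17393425 m

Δh = 0.174 m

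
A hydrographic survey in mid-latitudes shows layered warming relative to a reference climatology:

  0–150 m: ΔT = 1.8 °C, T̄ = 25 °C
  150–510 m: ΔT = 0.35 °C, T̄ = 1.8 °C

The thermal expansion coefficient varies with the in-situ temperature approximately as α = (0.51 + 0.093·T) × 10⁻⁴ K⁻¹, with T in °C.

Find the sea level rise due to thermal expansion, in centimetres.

about 8.51 cm

Layer 1: α = (0.51 + 0.093×25)×10⁻⁴ = 2.835×10⁻⁴ K⁻¹
Layer 2: α = (0.51 + 0.093×1.8)×10⁻⁴ = 0.6774×10⁻⁴ K⁻¹
Layer 1: 1.8 × 2.835×10⁻⁴ × 150 = 0.076545 m
0.35 × 360 × 0.6774×10⁻⁴ = 0.00853524 m
Δh = 0.076545 + 0.00853524 = 0.08508024 m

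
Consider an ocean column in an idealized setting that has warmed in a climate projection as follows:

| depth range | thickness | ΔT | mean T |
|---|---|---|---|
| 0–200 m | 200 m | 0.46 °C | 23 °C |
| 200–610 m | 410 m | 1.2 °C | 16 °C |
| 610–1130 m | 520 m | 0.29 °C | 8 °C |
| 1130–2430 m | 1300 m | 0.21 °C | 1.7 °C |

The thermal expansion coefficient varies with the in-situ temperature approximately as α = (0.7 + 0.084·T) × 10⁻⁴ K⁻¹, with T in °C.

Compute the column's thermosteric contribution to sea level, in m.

Layer 1: α = (0.7 + 0.084×23)×10⁻⁴ = 2.632×10⁻⁴ K⁻¹
Layer 2: α = (0.7 + 0.084×16)×10⁻⁴ = 2.044×10⁻⁴ K⁻¹
Layer 3: α = (0.7 + 0.084×8)×10⁻⁴ = 1.372×10⁻⁴ K⁻¹
Layer 4: α = (0.7 + 0.084×1.7)×10⁻⁴ = 0.8428×10⁻⁴ K⁻¹
200 × 2.632×10⁻⁴ × 0.46 = 0.0242144 m
200–610 m: 2.044×10⁻⁴ × 1.2 × 410 = 0.1005648 m
1.372×10⁻⁴ × 520 × 0.29 = 0.02068976 m
1130–2430 m: 1300 × 0.8428×10⁻⁴ × 0.21 = 0.02300844 m
Δh = 0.0242144 + 0.1005648 + 0.02068976 + 0.02300844 = 0.1684774 m ≈ 0.168 m

about 0.168 m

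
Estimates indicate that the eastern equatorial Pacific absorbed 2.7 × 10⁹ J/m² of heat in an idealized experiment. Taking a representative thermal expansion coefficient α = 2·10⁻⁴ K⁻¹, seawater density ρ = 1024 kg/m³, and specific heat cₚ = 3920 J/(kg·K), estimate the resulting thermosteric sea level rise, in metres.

Δh = αQ/(ρcₚ) = 2×10⁻⁴ × 2.7×10⁹ / (1024 × 3920) ≈ 0.13453 m

Δh ≈ 0.135 m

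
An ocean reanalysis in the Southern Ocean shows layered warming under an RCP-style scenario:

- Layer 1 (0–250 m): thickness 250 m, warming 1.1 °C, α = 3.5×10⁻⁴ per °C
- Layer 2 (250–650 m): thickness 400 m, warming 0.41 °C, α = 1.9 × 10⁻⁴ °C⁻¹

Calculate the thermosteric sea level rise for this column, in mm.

127 mm of thermosteric rise

0–250 m: 250 × 1.1 × 3.5×10⁻⁴ = 0.09625 m
1.9×10⁻⁴ × 0.41 × 400 = 0.03116 m
Δh = 0.09625 + 0.03116 = 0.12741 m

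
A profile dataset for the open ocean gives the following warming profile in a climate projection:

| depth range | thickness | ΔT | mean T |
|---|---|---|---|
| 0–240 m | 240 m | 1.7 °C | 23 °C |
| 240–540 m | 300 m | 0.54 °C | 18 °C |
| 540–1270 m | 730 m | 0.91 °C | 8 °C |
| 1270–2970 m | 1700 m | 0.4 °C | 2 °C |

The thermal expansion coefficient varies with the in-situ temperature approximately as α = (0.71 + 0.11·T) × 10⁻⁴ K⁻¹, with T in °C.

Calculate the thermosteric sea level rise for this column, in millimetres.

345 mm of thermosteric rise

Layer 1: α = (0.71 + 0.11×23)×10⁻⁴ = 3.24×10⁻⁴ K⁻¹
Layer 2: α = (0.71 + 0.11×18)×10⁻⁴ = 2.69×10⁻⁴ K⁻¹
Layer 3: α = (0.71 + 0.11×8)×10⁻⁴ = 1.59×10⁻⁴ K⁻¹
Layer 4: α = (0.71 + 0.11×2)×10⁻⁴ = 0.93×10⁻⁴ K⁻¹
240 × 3.24×10⁻⁴ × 1.7 = 0.132192 m
240–540 m: 300 × 2.69×10⁻⁴ × 0.54 = 0.043578 m
1.59×10⁻⁴ × 730 × 0.91 = 0.1056237 m
0.4 × 1700 × 0.93×10⁻⁴ = 0.06324 m
Δh = 0.132192 + 0.043578 + 0.1056237 + 0.06324 = 0.3446337 m ≈ 345 mm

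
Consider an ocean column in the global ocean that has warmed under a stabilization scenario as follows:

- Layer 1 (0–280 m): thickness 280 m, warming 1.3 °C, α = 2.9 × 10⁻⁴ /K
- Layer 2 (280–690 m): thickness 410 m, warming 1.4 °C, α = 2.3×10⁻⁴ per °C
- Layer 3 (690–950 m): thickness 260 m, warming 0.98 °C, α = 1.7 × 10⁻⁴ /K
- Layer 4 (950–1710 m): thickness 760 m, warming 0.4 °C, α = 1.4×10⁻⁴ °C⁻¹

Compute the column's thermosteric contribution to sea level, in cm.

Layer 1: 2.9×10⁻⁴ × 1.3 × 280 = 0.10556 m
1.4 × 2.3×10⁻⁴ × 410 = 0.13202 m
Layer 3: 260 × 0.98 × 1.7×10⁻⁴ = 0.043316 m
950–1710 m: 760 × 0.4 × 1.4×10⁻⁴ = 0.04256 m
Δh = 0.10556 + 0.13202 + 0.043316 + 0.04256 = 0.323456 m

32 cm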